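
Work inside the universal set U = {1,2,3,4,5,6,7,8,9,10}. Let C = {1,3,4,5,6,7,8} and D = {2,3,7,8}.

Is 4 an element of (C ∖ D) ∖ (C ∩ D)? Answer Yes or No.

Yes

4 ∈ C and 4 ∉ D, so 4 ∈ C ∖ D
4 ∈ C and 4 ∉ D, so 4 ∉ C ∩ D
4 ∈ (C ∖ D) and 4 ∉ (C ∩ D), so 4 ∈ (C ∖ D) ∖ (C ∩ D)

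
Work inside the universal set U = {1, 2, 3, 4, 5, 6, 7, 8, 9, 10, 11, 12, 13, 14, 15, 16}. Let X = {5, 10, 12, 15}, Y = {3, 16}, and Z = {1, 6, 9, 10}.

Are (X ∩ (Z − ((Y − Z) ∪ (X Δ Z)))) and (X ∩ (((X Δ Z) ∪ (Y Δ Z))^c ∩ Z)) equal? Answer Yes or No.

No

Y − Z = {3, 16}
X Δ Z = {1, 5, 6, 9, 12, 15}
(Y − Z) ∪ (X Δ Z) = {1, 3, 5, 6, 9, 12, 15, 16}
Z − ((Y − Z) ∪ (X Δ Z)) = {10}
X ∩ (Z − ((Y − Z) ∪ (X Δ Z))) = {10}
Y Δ Z = {1, 3, 6, 9, 10, 16}
(X Δ Z) ∪ (Y Δ Z) = {1, 3, 5, 6, 9, 10, 12, 15, 16}
((X Δ Z) ∪ (Y Δ Z))^c = {2, 4, 7, 8, 11, 13, 14}
((X Δ Z) ∪ (Y Δ Z))^c ∩ Z = {}
X ∩ (((X Δ Z) ∪ (Y Δ Z))^c ∩ Z) = {}
10 ∈ X ∩ (Z − ((Y − Z) ∪ (X Δ Z))) but 10 ∉ X ∩ (((X Δ Z) ∪ (Y Δ Z))^c ∩ Z), so they differ.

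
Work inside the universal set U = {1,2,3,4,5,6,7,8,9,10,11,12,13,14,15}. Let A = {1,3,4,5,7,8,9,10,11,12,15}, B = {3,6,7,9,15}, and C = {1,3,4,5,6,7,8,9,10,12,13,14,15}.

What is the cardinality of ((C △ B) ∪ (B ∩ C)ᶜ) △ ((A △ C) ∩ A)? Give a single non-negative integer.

C △ B = {1,4,5,8,10,12,13,14}
B ∩ C = {3,6,7,9,15}
(B ∩ C)ᶜ = {1,2,4,5,8,10,11,12,13,14}
(C △ B) ∪ (B ∩ C)ᶜ = {1,2,4,5,8,10,11,12,13,14}
A △ C = {6,11,13,14}
(A △ C) ∩ A = {11}
((C △ B) ∪ (B ∩ C)ᶜ) △ ((A △ C) ∩ A) = {1,2,4,5,8,10,12,13,14}
|((C △ B) ∪ (B ∩ C)ᶜ) △ ((A △ C) ∩ A)| = 9

9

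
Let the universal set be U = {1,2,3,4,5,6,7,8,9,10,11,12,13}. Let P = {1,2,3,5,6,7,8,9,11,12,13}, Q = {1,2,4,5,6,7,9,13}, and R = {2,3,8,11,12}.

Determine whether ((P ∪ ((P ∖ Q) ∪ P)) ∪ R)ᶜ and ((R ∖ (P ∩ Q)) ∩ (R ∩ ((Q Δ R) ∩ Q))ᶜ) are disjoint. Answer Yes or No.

Yes

P ∖ Q = {3,8,11,12}
(P ∖ Q) ∪ P = {1,2,3,5,6,7,8,9,11,12,13}
P ∪ ((P ∖ Q) ∪ P) = {1,2,3,5,6,7,8,9,11,12,13}
(P ∪ ((P ∖ Q) ∪ P)) ∪ R = {1,2,3,5,6,7,8,9,11,12,13}
((P ∪ ((P ∖ Q) ∪ P)) ∪ R)ᶜ = {4,10}
P ∩ Q = {1,2,5,6,7,9,13}
R ∖ (P ∩ Q) = {3,8,11,12}
Q Δ R = {1,3,4,5,6,7,8,9,11,12,13}
(Q Δ R) ∩ Q = {1,4,5,6,7,9,13}
R ∩ ((Q Δ R) ∩ Q) = {}
(R ∩ ((Q Δ R) ∩ Q))ᶜ = {1,2,3,4,5,6,7,8,9,10,11,12,13}
(R ∖ (P ∩ Q)) ∩ (R ∩ ((Q Δ R) ∩ Q))ᶜ = {3,8,11,12}
{4,10} and {3,8,11,12} share no elements.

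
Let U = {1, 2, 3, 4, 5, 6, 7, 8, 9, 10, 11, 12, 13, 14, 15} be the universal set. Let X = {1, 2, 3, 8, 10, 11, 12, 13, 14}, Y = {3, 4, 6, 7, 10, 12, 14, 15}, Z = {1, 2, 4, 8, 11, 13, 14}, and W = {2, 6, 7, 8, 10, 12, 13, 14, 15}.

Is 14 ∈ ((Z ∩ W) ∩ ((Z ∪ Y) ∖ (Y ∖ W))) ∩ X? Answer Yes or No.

Yes

14 ∈ Z and 14 ∈ W, so 14 ∈ Z ∩ W
14 ∈ Z and 14 ∈ Y, so 14 ∈ Z ∪ Y
14 ∈ Y and 14 ∈ W, so 14 ∉ Y ∖ W
14 ∈ (Z ∪ Y) and 14 ∉ (Y ∖ W), so 14 ∈ (Z ∪ Y) ∖ (Y ∖ W)
14 ∈ (Z ∩ W) and 14 ∈ ((Z ∪ Y) ∖ (Y ∖ W)), so 14 ∈ (Z ∩ W) ∩ ((Z ∪ Y) ∖ (Y ∖ W))
14 ∈ ((Z ∩ W) ∩ ((Z ∪ Y) ∖ (Y ∖ W))) and 14 ∈ X, so 14 ∈ ((Z ∩ W) ∩ ((Z ∪ Y) ∖ (Y ∖ W))) ∩ X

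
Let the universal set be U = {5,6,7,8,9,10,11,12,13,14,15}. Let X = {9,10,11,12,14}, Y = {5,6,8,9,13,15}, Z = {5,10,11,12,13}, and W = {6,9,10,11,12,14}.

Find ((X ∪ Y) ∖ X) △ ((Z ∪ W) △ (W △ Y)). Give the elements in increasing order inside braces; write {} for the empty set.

{5,9,13}

X ∪ Y = {5,6,8,9,10,11,12,13,14,15}
(X ∪ Y) ∖ X = {5,6,8,13,15}
Z ∪ W = {5,6,9,10,11,12,13,14}
W △ Y = {5,8,10,11,12,13,14,15}
(Z ∪ W) △ (W △ Y) = {6,8,9,15}
((X ∪ Y) ∖ X) △ ((Z ∪ W) △ (W △ Y)) = {5,9,13}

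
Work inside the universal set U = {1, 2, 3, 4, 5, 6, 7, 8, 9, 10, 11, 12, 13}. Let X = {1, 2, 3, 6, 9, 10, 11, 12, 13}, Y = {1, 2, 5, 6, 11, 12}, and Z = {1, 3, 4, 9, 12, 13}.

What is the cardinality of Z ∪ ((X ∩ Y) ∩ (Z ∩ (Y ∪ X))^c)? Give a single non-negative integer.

9

X ∩ Y = {1, 2, 6, 11, 12}
Y ∪ X = {1, 2, 3, 5, 6, 9, 10, 11, 12, 13}
Z ∩ (Y ∪ X) = {1, 3, 9, 12, 13}
(Z ∩ (Y ∪ X))^c = {2, 4, 5, 6, 7, 8, 10, 11}
(X ∩ Y) ∩ (Z ∩ (Y ∪ X))^c = {2, 6, 11}
Z ∪ ((X ∩ Y) ∩ (Z ∩ (Y ∪ X))^c) = {1, 2, 3, 4, 6, 9, 11, 12, 13}
|Z ∪ ((X ∩ Y) ∩ (Z ∩ (Y ∪ X))^c)| = 9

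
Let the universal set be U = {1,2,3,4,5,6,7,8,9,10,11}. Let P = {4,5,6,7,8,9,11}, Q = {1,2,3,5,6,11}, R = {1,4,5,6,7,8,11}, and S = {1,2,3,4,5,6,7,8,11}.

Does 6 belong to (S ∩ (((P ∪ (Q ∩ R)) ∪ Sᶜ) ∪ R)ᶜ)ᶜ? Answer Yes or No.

6 ∈ Q and 6 ∈ R, so 6 ∈ Q ∩ R
6 ∈ P and 6 ∈ (Q ∩ R), so 6 ∈ P ∪ (Q ∩ R)
6 ∈ S, so 6 ∉ Sᶜ
6 ∈ (P ∪ (Q ∩ R)) and 6 ∉ Sᶜ, so 6 ∈ (P ∪ (Q ∩ R)) ∪ Sᶜ
6 ∈ ((P ∪ (Q ∩ R)) ∪ Sᶜ) and 6 ∈ R, so 6 ∈ ((P ∪ (Q ∩ R)) ∪ Sᶜ) ∪ R
6 ∉ (((P ∪ (Q ∩ R)) ∪ Sᶜ) ∪ R)ᶜ since 6 ∈ (((P ∪ (Q ∩ R)) ∪ Sᶜ) ∪ R)
6 ∈ S and 6 ∉ (((P ∪ (Q ∩ R)) ∪ Sᶜ) ∪ R)ᶜ, so 6 ∉ S ∩ (((P ∪ (Q ∩ R)) ∪ Sᶜ) ∪ R)ᶜ
6 ∈ (S ∩ (((P ∪ (Q ∩ R)) ∪ Sᶜ) ∪ R)ᶜ)ᶜ since 6 ∉ (S ∩ (((P ∪ (Q ∩ R)) ∪ Sᶜ) ∪ R)ᶜ)

Yes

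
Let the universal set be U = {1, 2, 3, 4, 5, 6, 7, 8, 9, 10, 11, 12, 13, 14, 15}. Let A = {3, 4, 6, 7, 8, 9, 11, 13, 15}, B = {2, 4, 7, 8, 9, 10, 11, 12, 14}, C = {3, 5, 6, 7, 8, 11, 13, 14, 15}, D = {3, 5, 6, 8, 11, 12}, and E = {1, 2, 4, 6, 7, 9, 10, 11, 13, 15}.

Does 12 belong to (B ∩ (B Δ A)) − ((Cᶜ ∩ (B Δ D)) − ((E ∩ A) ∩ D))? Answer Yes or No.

Yes

12 ∈ B and 12 ∉ A, so 12 ∈ B Δ A
12 ∈ B and 12 ∈ (B Δ A), so 12 ∈ B ∩ (B Δ A)
12 ∉ C, so 12 ∈ Cᶜ
12 ∈ B and 12 ∈ D, so 12 ∉ B Δ D
12 ∈ Cᶜ and 12 ∉ (B Δ D), so 12 ∉ Cᶜ ∩ (B Δ D)
12 ∉ E and 12 ∉ A, so 12 ∉ E ∩ A
12 ∉ (E ∩ A) and 12 ∈ D, so 12 ∉ (E ∩ A) ∩ D
12 ∉ (Cᶜ ∩ (B Δ D)) and 12 ∉ ((E ∩ A) ∩ D), so 12 ∉ (Cᶜ ∩ (B Δ D)) − ((E ∩ A) ∩ D)
12 ∈ (B ∩ (B Δ A)) and 12 ∉ ((Cᶜ ∩ (B Δ D)) − ((E ∩ A) ∩ D)), so 12 ∈ (B ∩ (B Δ A)) − ((Cᶜ ∩ (B Δ D)) − ((E ∩ A) ∩ D))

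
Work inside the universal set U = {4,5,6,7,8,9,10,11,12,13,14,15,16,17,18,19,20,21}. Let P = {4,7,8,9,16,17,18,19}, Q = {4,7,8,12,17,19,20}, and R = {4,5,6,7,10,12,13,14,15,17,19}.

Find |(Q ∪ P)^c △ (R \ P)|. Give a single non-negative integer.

3

Q ∪ P = {4,7,8,9,12,16,17,18,19,20}
(Q ∪ P)^c = {5,6,10,11,13,14,15,21}
R \ P = {5,6,10,12,13,14,15}
(Q ∪ P)^c △ (R \ P) = {11,12,21}
|(Q ∪ P)^c △ (R \ P)| = 3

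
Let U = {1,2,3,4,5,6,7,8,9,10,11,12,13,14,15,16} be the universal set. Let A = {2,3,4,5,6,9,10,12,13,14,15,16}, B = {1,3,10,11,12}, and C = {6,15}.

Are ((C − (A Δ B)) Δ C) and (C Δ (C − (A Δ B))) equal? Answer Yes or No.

Yes

A Δ B = {1,2,4,5,6,9,11,13,14,15,16}
C − (A Δ B) = {}
(C − (A Δ B)) Δ C = {6,15}
C Δ (C − (A Δ B)) = {6,15}
Both equal {6,15}, so (C − (A Δ B)) Δ C = C Δ (C − (A Δ B)).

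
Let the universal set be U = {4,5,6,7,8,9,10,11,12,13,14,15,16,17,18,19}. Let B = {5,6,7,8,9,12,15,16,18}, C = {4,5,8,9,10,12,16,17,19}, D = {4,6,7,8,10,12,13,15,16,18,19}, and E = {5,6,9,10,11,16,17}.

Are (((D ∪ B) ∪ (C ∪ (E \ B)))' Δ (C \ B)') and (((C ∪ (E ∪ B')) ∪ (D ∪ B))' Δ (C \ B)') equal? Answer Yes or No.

No

D ∪ B = {4,5,6,7,8,9,10,12,13,15,16,18,19}
E \ B = {10,11,17}
C ∪ (E \ B) = {4,5,8,9,10,11,12,16,17,19}
(D ∪ B) ∪ (C ∪ (E \ B)) = {4,5,6,7,8,9,10,11,12,13,15,16,17,18,19}
((D ∪ B) ∪ (C ∪ (E \ B)))' = {14}
C \ B = {4,10,17,19}
(C \ B)' = {5,6,7,8,9,11,12,13,14,15,16,18}
((D ∪ B) ∪ (C ∪ (E \ B)))' Δ (C \ B)' = {5,6,7,8,9,11,12,13,15,16,18}
B' = {4,10,11,13,14,17,19}
E ∪ B' = {4,5,6,9,10,11,13,14,16,17,19}
C ∪ (E ∪ B') = {4,5,6,8,9,10,11,12,13,14,16,17,19}
(C ∪ (E ∪ B')) ∪ (D ∪ B) = {4,5,6,7,8,9,10,11,12,13,14,15,16,17,18,19}
((C ∪ (E ∪ B')) ∪ (D ∪ B))' = {}
((C ∪ (E ∪ B')) ∪ (D ∪ B))' Δ (C \ B)' = {5,6,7,8,9,11,12,13,14,15,16,18}
14 ∈ ((C ∪ (E ∪ B')) ∪ (D ∪ B))' Δ (C \ B)' but 14 ∉ ((D ∪ B) ∪ (C ∪ (E \ B)))' Δ (C \ B)', so they differ.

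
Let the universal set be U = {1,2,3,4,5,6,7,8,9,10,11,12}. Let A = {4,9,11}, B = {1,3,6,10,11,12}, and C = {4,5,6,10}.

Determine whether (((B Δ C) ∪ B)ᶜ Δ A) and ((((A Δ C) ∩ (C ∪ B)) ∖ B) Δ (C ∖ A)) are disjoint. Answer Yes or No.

Yes

B Δ C = {1,3,4,5,11,12}
(B Δ C) ∪ B = {1,3,4,5,6,10,11,12}
((B Δ C) ∪ B)ᶜ = {2,7,8,9}
((B Δ C) ∪ B)ᶜ Δ A = {2,4,7,8,11}
A Δ C = {5,6,9,10,11}
C ∪ B = {1,3,4,5,6,10,11,12}
(A Δ C) ∩ (C ∪ B) = {5,6,10,11}
((A Δ C) ∩ (C ∪ B)) ∖ B = {5}
C ∖ A = {5,6,10}
(((A Δ C) ∩ (C ∪ B)) ∖ B) Δ (C ∖ A) = {6,10}
{2,4,7,8,11} and {6,10} share no elements.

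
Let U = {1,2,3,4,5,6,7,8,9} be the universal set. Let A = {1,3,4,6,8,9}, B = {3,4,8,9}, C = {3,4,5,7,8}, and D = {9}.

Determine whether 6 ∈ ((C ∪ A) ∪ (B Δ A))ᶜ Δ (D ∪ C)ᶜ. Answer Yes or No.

6 ∉ C and 6 ∈ A, so 6 ∈ C ∪ A
6 ∉ B and 6 ∈ A, so 6 ∈ B Δ A
6 ∈ (C ∪ A) and 6 ∈ (B Δ A), so 6 ∈ (C ∪ A) ∪ (B Δ A)
6 ∉ ((C ∪ A) ∪ (B Δ A))ᶜ since 6 ∈ ((C ∪ A) ∪ (B Δ A))
6 ∉ D and 6 ∉ C, so 6 ∉ D ∪ C
6 ∈ (D ∪ C)ᶜ since 6 ∉ (D ∪ C)
6 ∉ ((C ∪ A) ∪ (B Δ A))ᶜ and 6 ∈ (D ∪ C)ᶜ, so 6 ∈ ((C ∪ A) ∪ (B Δ A))ᶜ Δ (D ∪ C)ᶜ

Yes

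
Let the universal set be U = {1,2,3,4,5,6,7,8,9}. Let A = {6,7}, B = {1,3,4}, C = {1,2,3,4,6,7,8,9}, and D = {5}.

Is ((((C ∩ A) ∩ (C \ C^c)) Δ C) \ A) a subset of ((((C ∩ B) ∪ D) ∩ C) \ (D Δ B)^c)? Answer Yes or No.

C ∩ A = {6,7}
C^c = {5}
C \ C^c = {1,2,3,4,6,7,8,9}
(C ∩ A) ∩ (C \ C^c) = {6,7}
((C ∩ A) ∩ (C \ C^c)) Δ C = {1,2,3,4,8,9}
(((C ∩ A) ∩ (C \ C^c)) Δ C) \ A = {1,2,3,4,8,9}
C ∩ B = {1,3,4}
(C ∩ B) ∪ D = {1,3,4,5}
((C ∩ B) ∪ D) ∩ C = {1,3,4}
D Δ B = {1,3,4,5}
(D Δ B)^c = {2,6,7,8,9}
(((C ∩ B) ∪ D) ∩ C) \ (D Δ B)^c = {1,3,4}
2 ∈ (((C ∩ A) ∩ (C \ C^c)) Δ C) \ A but 2 ∉ (((C ∩ B) ∪ D) ∩ C) \ (D Δ B)^c, so the inclusion fails.

No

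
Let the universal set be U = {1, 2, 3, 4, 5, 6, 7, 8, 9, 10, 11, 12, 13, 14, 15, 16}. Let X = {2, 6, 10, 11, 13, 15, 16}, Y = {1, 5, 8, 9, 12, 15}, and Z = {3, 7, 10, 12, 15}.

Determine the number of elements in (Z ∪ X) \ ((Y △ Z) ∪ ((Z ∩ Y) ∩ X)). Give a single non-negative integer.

6

Z ∪ X = {2, 3, 6, 7, 10, 11, 12, 13, 15, 16}
Y △ Z = {1, 3, 5, 7, 8, 9, 10}
Z ∩ Y = {12, 15}
(Z ∩ Y) ∩ X = {15}
(Y △ Z) ∪ ((Z ∩ Y) ∩ X) = {1, 3, 5, 7, 8, 9, 10, 15}
(Z ∪ X) \ ((Y △ Z) ∪ ((Z ∩ Y) ∩ X)) = {2, 6, 11, 12, 13, 16}
|(Z ∪ X) \ ((Y △ Z) ∪ ((Z ∩ Y) ∩ X))| = 6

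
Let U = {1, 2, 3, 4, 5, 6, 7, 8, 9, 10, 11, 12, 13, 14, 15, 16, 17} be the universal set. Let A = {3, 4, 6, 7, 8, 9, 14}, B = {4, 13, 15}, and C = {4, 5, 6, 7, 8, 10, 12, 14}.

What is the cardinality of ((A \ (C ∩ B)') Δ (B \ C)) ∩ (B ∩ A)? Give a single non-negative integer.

1

C ∩ B = {4}
(C ∩ B)' = {1, 2, 3, 5, 6, 7, 8, 9, 10, 11, 12, 13, 14, 15, 16, 17}
A \ (C ∩ B)' = {4}
B \ C = {13, 15}
(A \ (C ∩ B)') Δ (B \ C) = {4, 13, 15}
B ∩ A = {4}
((A \ (C ∩ B)') Δ (B \ C)) ∩ (B ∩ A) = {4}
|((A \ (C ∩ B)') Δ (B \ C)) ∩ (B ∩ A)| = 1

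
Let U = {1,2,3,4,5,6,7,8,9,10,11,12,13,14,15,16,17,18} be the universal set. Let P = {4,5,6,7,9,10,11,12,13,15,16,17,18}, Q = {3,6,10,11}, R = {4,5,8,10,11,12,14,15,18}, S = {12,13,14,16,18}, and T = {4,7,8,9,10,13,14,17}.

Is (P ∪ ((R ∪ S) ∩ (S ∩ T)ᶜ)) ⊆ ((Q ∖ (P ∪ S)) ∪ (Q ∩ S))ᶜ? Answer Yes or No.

Yes

R ∪ S = {4,5,8,10,11,12,13,14,15,16,18}
S ∩ T = {13,14}
(S ∩ T)ᶜ = {1,2,3,4,5,6,7,8,9,10,11,12,15,16,17,18}
(R ∪ S) ∩ (S ∩ T)ᶜ = {4,5,8,10,11,12,15,16,18}
P ∪ ((R ∪ S) ∩ (S ∩ T)ᶜ) = {4,5,6,7,8,9,10,11,12,13,15,16,17,18}
P ∪ S = {4,5,6,7,9,10,11,12,13,14,15,16,17,18}
Q ∖ (P ∪ S) = {3}
Q ∩ S = {}
(Q ∖ (P ∪ S)) ∪ (Q ∩ S) = {3}
((Q ∖ (P ∪ S)) ∪ (Q ∩ S))ᶜ = {1,2,4,5,6,7,8,9,10,11,12,13,14,15,16,17,18}
Every element of {4,5,6,7,8,9,10,11,12,13,15,16,17,18} is in {1,2,4,5,6,7,8,9,10,11,12,13,14,15,16,17,18}, so P ∪ ((R ∪ S) ∩ (S ∩ T)ᶜ) ⊆ ((Q ∖ (P ∪ S)) ∪ (Q ∩ S))ᶜ.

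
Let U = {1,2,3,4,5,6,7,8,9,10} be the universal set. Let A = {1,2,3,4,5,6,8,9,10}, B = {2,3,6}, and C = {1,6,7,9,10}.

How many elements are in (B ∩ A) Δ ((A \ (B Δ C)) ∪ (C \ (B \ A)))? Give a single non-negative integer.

9

B ∩ A = {2,3,6}
B Δ C = {1,2,3,7,9,10}
A \ (B Δ C) = {4,5,6,8}
B \ A = {}
C \ (B \ A) = {1,6,7,9,10}
(A \ (B Δ C)) ∪ (C \ (B \ A)) = {1,4,5,6,7,8,9,10}
(B ∩ A) Δ ((A \ (B Δ C)) ∪ (C \ (B \ A))) = {1,2,3,4,5,7,8,9,10}
|(B ∩ A) Δ ((A \ (B Δ C)) ∪ (C \ (B \ A)))| = 9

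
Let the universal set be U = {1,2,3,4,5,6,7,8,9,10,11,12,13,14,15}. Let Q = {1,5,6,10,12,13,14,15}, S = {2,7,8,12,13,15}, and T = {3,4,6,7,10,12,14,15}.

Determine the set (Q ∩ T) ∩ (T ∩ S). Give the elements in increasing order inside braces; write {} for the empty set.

Q ∩ T = {6,10,12,14,15}
T ∩ S = {7,12,15}
(Q ∩ T) ∩ (T ∩ S) = {12,15}

{12,15}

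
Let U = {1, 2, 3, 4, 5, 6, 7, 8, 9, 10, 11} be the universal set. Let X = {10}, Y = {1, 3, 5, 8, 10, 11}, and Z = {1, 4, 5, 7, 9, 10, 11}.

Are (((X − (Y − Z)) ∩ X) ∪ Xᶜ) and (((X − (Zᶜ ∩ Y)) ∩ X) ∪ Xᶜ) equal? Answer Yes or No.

Yes

Y − Z = {3, 8}
X − (Y − Z) = {10}
(X − (Y − Z)) ∩ X = {10}
Xᶜ = {1, 2, 3, 4, 5, 6, 7, 8, 9, 11}
((X − (Y − Z)) ∩ X) ∪ Xᶜ = {1, 2, 3, 4, 5, 6, 7, 8, 9, 10, 11}
Zᶜ = {2, 3, 6, 8}
Zᶜ ∩ Y = {3, 8}
X − (Zᶜ ∩ Y) = {10}
(X − (Zᶜ ∩ Y)) ∩ X = {10}
((X − (Zᶜ ∩ Y)) ∩ X) ∪ Xᶜ = {1, 2, 3, 4, 5, 6, 7, 8, 9, 10, 11}
Both equal {1, 2, 3, 4, 5, 6, 7, 8, 9, 10, 11}, so ((X − (Y − Z)) ∩ X) ∪ Xᶜ = ((X − (Zᶜ ∩ Y)) ∩ X) ∪ Xᶜ.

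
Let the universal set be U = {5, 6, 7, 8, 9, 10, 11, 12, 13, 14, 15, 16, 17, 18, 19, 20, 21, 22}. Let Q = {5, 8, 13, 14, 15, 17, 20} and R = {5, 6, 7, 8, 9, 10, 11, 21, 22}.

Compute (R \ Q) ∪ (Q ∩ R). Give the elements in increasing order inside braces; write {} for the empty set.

R \ Q = {6, 7, 9, 10, 11, 21, 22}
Q ∩ R = {5, 8}
(R \ Q) ∪ (Q ∩ R) = {5, 6, 7, 8, 9, 10, 11, 21, 22}

{5, 6, 7, 8, 9, 10, 11, 21, 22}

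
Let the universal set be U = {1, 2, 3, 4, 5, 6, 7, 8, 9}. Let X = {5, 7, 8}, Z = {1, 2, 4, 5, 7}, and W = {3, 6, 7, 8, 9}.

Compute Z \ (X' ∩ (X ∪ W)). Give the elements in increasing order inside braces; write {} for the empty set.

{1, 2, 4, 5, 7}

X' = {1, 2, 3, 4, 6, 9}
X ∪ W = {3, 5, 6, 7, 8, 9}
X' ∩ (X ∪ W) = {3, 6, 9}
Z \ (X' ∩ (X ∪ W)) = {1, 2, 4, 5, 7}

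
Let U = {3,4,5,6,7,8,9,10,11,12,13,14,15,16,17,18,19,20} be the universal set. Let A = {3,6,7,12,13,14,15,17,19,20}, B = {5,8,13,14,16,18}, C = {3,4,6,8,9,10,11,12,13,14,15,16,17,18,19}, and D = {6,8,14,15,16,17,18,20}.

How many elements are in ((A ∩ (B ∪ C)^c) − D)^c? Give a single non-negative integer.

17

B ∪ C = {3,4,5,6,8,9,10,11,12,13,14,15,16,17,18,19}
(B ∪ C)^c = {7,20}
A ∩ (B ∪ C)^c = {7,20}
(A ∩ (B ∪ C)^c) − D = {7}
((A ∩ (B ∪ C)^c) − D)^c = {3,4,5,6,8,9,10,11,12,13,14,15,16,17,18,19,20}
|((A ∩ (B ∪ C)^c) − D)^c| = 17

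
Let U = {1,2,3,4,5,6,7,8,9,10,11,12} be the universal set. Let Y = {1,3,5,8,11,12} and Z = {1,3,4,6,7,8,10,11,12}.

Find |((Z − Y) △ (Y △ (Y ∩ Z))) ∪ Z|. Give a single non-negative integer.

Z − Y = {4,6,7,10}
Y ∩ Z = {1,3,8,11,12}
Y △ (Y ∩ Z) = {5}
(Z − Y) △ (Y △ (Y ∩ Z)) = {4,5,6,7,10}
((Z − Y) △ (Y △ (Y ∩ Z))) ∪ Z = {1,3,4,5,6,7,8,10,11,12}
|((Z − Y) △ (Y △ (Y ∩ Z))) ∪ Z| = 10

10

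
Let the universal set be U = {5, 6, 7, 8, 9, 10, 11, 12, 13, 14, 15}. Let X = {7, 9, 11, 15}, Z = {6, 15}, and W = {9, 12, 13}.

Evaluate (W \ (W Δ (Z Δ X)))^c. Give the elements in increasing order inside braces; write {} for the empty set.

Z Δ X = {6, 7, 9, 11}
W Δ (Z Δ X) = {6, 7, 11, 12, 13}
W \ (W Δ (Z Δ X)) = {9}
(W \ (W Δ (Z Δ X)))^c = {5, 6, 7, 8, 10, 11, 12, 13, 14, 15}

{5, 6, 7, 8, 10, 11, 12, 13, 14, 15}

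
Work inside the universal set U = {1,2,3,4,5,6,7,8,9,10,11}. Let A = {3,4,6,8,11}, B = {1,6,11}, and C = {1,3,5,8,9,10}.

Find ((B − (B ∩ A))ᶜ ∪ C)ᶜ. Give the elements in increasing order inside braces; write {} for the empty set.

{}

B ∩ A = {6,11}
B − (B ∩ A) = {1}
(B − (B ∩ A))ᶜ = {2,3,4,5,6,7,8,9,10,11}
(B − (B ∩ A))ᶜ ∪ C = {1,2,3,4,5,6,7,8,9,10,11}
((B − (B ∩ A))ᶜ ∪ C)ᶜ = {}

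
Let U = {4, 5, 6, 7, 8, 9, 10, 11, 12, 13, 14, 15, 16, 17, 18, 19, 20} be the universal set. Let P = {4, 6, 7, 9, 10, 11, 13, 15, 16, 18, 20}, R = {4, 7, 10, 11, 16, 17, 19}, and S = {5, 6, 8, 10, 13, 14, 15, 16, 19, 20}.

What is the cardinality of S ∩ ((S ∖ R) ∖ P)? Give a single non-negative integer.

3

S ∖ R = {5, 6, 8, 13, 14, 15, 20}
(S ∖ R) ∖ P = {5, 8, 14}
S ∩ ((S ∖ R) ∖ P) = {5, 8, 14}
|S ∩ ((S ∖ R) ∖ P)| = 3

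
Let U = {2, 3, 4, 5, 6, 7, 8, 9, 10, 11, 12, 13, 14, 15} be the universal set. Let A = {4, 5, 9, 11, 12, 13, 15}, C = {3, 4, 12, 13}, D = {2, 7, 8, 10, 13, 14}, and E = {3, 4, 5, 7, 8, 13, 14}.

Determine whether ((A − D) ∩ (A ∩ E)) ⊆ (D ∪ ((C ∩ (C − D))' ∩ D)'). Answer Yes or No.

A − D = {4, 5, 9, 11, 12, 15}
A ∩ E = {4, 5, 13}
(A − D) ∩ (A ∩ E) = {4, 5}
C − D = {3, 4, 12}
C ∩ (C − D) = {3, 4, 12}
(C ∩ (C − D))' = {2, 5, 6, 7, 8, 9, 10, 11, 13, 14, 15}
(C ∩ (C − D))' ∩ D = {2, 7, 8, 10, 13, 14}
((C ∩ (C − D))' ∩ D)' = {3, 4, 5, 6, 9, 11, 12, 15}
D ∪ ((C ∩ (C − D))' ∩ D)' = {2, 3, 4, 5, 6, 7, 8, 9, 10, 11, 12, 13, 14, 15}
Every element of {4, 5} is in {2, 3, 4, 5, 6, 7, 8, 9, 10, 11, 12, 13, 14, 15}, so (A − D) ∩ (A ∩ E) ⊆ D ∪ ((C ∩ (C − D))' ∩ D)'.

Yes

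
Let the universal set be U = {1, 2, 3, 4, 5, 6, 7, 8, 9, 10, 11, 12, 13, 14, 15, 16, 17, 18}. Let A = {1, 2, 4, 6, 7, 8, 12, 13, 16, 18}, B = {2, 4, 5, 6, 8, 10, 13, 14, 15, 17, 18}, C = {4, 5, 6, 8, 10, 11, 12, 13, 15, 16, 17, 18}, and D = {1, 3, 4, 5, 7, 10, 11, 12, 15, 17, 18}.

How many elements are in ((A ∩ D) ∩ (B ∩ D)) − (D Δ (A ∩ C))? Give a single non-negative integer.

A ∩ D = {1, 4, 7, 12, 18}
B ∩ D = {4, 5, 10, 15, 17, 18}
(A ∩ D) ∩ (B ∩ D) = {4, 18}
A ∩ C = {4, 6, 8, 12, 13, 16, 18}
D Δ (A ∩ C) = {1, 3, 5, 6, 7, 8, 10, 11, 13, 15, 16, 17}
((A ∩ D) ∩ (B ∩ D)) − (D Δ (A ∩ C)) = {4, 18}
|((A ∩ D) ∩ (B ∩ D)) − (D Δ (A ∩ C))| = 2

2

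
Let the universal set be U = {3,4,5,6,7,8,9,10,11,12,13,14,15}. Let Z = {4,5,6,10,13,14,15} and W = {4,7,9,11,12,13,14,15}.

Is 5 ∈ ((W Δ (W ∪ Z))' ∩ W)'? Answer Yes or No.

5 ∉ W and 5 ∈ Z, so 5 ∈ W ∪ Z
5 ∉ W and 5 ∈ (W ∪ Z), so 5 ∈ W Δ (W ∪ Z)
5 ∉ (W Δ (W ∪ Z))' since 5 ∈ (W Δ (W ∪ Z))
5 ∉ (W Δ (W ∪ Z))' and 5 ∉ W, so 5 ∉ (W Δ (W ∪ Z))' ∩ W
5 ∈ ((W Δ (W ∪ Z))' ∩ W)' since 5 ∉ ((W Δ (W ∪ Z))' ∩ W)

Yes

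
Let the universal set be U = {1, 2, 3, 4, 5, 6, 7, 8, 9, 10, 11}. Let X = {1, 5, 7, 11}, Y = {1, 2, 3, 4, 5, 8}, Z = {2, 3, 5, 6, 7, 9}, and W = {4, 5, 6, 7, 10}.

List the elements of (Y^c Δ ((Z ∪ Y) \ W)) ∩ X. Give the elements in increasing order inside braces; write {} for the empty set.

{1, 7, 11}

Y^c = {6, 7, 9, 10, 11}
Z ∪ Y = {1, 2, 3, 4, 5, 6, 7, 8, 9}
(Z ∪ Y) \ W = {1, 2, 3, 8, 9}
Y^c Δ ((Z ∪ Y) \ W) = {1, 2, 3, 6, 7, 8, 10, 11}
(Y^c Δ ((Z ∪ Y) \ W)) ∩ X = {1, 7, 11}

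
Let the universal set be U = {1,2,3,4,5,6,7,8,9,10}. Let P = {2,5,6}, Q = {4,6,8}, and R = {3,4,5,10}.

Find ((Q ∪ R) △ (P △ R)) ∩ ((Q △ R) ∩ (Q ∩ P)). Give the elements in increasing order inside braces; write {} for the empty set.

Q ∪ R = {3,4,5,6,8,10}
P △ R = {2,3,4,6,10}
(Q ∪ R) △ (P △ R) = {2,5,8}
Q △ R = {3,5,6,8,10}
Q ∩ P = {6}
(Q △ R) ∩ (Q ∩ P) = {6}
((Q ∪ R) △ (P △ R)) ∩ ((Q △ R) ∩ (Q ∩ P)) = {}

{}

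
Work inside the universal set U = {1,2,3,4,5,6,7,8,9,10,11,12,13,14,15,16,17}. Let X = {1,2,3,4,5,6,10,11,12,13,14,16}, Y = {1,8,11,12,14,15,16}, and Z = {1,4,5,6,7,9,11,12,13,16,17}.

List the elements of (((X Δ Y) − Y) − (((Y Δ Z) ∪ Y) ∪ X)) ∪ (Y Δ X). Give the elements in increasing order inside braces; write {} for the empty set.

{2,3,4,5,6,8,10,13,15}

X Δ Y = {2,3,4,5,6,8,10,13,15}
(X Δ Y) − Y = {2,3,4,5,6,10,13}
Y Δ Z = {4,5,6,7,8,9,13,14,15,17}
(Y Δ Z) ∪ Y = {1,4,5,6,7,8,9,11,12,13,14,15,16,17}
((Y Δ Z) ∪ Y) ∪ X = {1,2,3,4,5,6,7,8,9,10,11,12,13,14,15,16,17}
((X Δ Y) − Y) − (((Y Δ Z) ∪ Y) ∪ X) = {}
Y Δ X = {2,3,4,5,6,8,10,13,15}
(((X Δ Y) − Y) − (((Y Δ Z) ∪ Y) ∪ X)) ∪ (Y Δ X) = {2,3,4,5,6,8,10,13,15}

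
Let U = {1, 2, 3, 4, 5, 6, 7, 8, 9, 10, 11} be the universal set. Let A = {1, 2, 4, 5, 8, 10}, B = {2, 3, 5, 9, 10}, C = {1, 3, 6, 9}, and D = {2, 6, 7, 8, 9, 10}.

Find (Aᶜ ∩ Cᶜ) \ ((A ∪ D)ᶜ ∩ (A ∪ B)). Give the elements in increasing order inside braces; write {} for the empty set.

Aᶜ = {3, 6, 7, 9, 11}
Cᶜ = {2, 4, 5, 7, 8, 10, 11}
Aᶜ ∩ Cᶜ = {7, 11}
A ∪ D = {1, 2, 4, 5, 6, 7, 8, 9, 10}
(A ∪ D)ᶜ = {3, 11}
A ∪ B = {1, 2, 3, 4, 5, 8, 9, 10}
(A ∪ D)ᶜ ∩ (A ∪ B) = {3}
(Aᶜ ∩ Cᶜ) \ ((A ∪ D)ᶜ ∩ (A ∪ B)) = {7, 11}

{7, 11}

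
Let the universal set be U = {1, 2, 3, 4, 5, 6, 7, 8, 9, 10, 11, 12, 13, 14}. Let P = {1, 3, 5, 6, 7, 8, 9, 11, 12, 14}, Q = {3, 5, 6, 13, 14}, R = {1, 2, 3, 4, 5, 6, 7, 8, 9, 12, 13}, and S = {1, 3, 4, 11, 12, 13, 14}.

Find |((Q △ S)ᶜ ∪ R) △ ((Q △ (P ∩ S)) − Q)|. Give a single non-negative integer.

12

Q △ S = {1, 4, 5, 6, 11, 12}
(Q △ S)ᶜ = {2, 3, 7, 8, 9, 10, 13, 14}
(Q △ S)ᶜ ∪ R = {1, 2, 3, 4, 5, 6, 7, 8, 9, 10, 12, 13, 14}
P ∩ S = {1, 3, 11, 12, 14}
Q △ (P ∩ S) = {1, 5, 6, 11, 12, 13}
(Q △ (P ∩ S)) − Q = {1, 11, 12}
((Q △ S)ᶜ ∪ R) △ ((Q △ (P ∩ S)) − Q) = {2, 3, 4, 5, 6, 7, 8, 9, 10, 11, 13, 14}
|((Q △ S)ᶜ ∪ R) △ ((Q △ (P ∩ S)) − Q)| = 12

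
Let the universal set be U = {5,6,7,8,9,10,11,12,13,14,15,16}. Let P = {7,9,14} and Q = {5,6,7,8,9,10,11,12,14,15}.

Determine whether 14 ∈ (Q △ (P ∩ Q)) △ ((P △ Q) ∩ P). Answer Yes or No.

14 ∈ P and 14 ∈ Q, so 14 ∈ P ∩ Q
14 ∈ Q and 14 ∈ (P ∩ Q), so 14 ∉ Q △ (P ∩ Q)
14 ∈ P and 14 ∈ Q, so 14 ∉ P △ Q
14 ∉ (P △ Q) and 14 ∈ P, so 14 ∉ (P △ Q) ∩ P
14 ∉ (Q △ (P ∩ Q)) and 14 ∉ ((P △ Q) ∩ P), so 14 ∉ (Q △ (P ∩ Q)) △ ((P △ Q) ∩ P)

No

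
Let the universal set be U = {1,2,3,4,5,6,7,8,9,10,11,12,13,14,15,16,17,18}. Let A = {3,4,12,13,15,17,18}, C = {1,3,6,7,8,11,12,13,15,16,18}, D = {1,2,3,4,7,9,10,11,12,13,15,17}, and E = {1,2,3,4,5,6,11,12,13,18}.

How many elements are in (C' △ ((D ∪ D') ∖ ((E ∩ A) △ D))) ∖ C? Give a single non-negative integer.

4

C' = {2,4,5,9,10,14,17}
D' = {5,6,8,14,16,18}
D ∪ D' = {1,2,3,4,5,6,7,8,9,10,11,12,13,14,15,16,17,18}
E ∩ A = {3,4,12,13,18}
(E ∩ A) △ D = {1,2,7,9,10,11,15,17,18}
(D ∪ D') ∖ ((E ∩ A) △ D) = {3,4,5,6,8,12,13,14,16}
C' △ ((D ∪ D') ∖ ((E ∩ A) △ D)) = {2,3,6,8,9,10,12,13,16,17}
(C' △ ((D ∪ D') ∖ ((E ∩ A) △ D))) ∖ C = {2,9,10,17}
|(C' △ ((D ∪ D') ∖ ((E ∩ A) △ D))) ∖ C| = 4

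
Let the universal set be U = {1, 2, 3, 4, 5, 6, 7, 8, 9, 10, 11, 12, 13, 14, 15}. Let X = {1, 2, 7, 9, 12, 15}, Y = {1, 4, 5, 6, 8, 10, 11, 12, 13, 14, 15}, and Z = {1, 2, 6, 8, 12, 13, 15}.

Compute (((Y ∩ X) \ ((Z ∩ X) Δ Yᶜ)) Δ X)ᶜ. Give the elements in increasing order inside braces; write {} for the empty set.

{3, 4, 5, 6, 8, 10, 11, 13, 14}

Y ∩ X = {1, 12, 15}
Z ∩ X = {1, 2, 12, 15}
Yᶜ = {2, 3, 7, 9}
(Z ∩ X) Δ Yᶜ = {1, 3, 7, 9, 12, 15}
(Y ∩ X) \ ((Z ∩ X) Δ Yᶜ) = {}
((Y ∩ X) \ ((Z ∩ X) Δ Yᶜ)) Δ X = {1, 2, 7, 9, 12, 15}
(((Y ∩ X) \ ((Z ∩ X) Δ Yᶜ)) Δ X)ᶜ = {3, 4, 5, 6, 8, 10, 11, 13, 14}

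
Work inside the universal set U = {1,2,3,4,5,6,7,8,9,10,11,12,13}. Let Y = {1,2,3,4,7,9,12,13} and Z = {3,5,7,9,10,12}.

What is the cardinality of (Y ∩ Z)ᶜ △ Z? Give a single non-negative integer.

11

Y ∩ Z = {3,7,9,12}
(Y ∩ Z)ᶜ = {1,2,4,5,6,8,10,11,13}
(Y ∩ Z)ᶜ △ Z = {1,2,3,4,6,7,8,9,11,12,13}
|(Y ∩ Z)ᶜ △ Z| = 11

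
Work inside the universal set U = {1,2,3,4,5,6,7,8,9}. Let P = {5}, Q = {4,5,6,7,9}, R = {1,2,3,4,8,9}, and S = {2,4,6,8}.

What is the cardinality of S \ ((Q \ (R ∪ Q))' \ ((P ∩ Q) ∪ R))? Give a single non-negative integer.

R ∪ Q = {1,2,3,4,5,6,7,8,9}
Q \ (R ∪ Q) = {}
(Q \ (R ∪ Q))' = {1,2,3,4,5,6,7,8,9}
P ∩ Q = {5}
(P ∩ Q) ∪ R = {1,2,3,4,5,8,9}
(Q \ (R ∪ Q))' \ ((P ∩ Q) ∪ R) = {6,7}
S \ ((Q \ (R ∪ Q))' \ ((P ∩ Q) ∪ R)) = {2,4,8}
|S \ ((Q \ (R ∪ Q))' \ ((P ∩ Q) ∪ R))| = 3

3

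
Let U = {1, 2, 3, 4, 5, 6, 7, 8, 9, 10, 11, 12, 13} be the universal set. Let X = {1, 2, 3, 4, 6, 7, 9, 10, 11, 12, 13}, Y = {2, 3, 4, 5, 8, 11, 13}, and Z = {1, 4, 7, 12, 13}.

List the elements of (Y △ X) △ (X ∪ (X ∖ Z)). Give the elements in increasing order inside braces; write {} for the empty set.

Y △ X = {1, 5, 6, 7, 8, 9, 10, 12}
X ∖ Z = {2, 3, 6, 9, 10, 11}
X ∪ (X ∖ Z) = {1, 2, 3, 4, 6, 7, 9, 10, 11, 12, 13}
(Y △ X) △ (X ∪ (X ∖ Z)) = {2, 3, 4, 5, 8, 11, 13}

{2, 3, 4, 5, 8, 11, 13}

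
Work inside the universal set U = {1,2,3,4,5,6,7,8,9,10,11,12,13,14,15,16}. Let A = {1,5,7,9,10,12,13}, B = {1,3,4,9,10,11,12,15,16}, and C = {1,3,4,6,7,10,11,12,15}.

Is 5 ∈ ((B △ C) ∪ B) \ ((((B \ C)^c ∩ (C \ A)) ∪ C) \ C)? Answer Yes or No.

No

5 ∉ B and 5 ∉ C, so 5 ∉ B △ C
5 ∉ (B △ C) and 5 ∉ B, so 5 ∉ (B △ C) ∪ B
5 ∉ B and 5 ∉ C, so 5 ∉ B \ C
5 ∈ (B \ C)^c since 5 ∉ (B \ C)
5 ∉ C and 5 ∈ A, so 5 ∉ C \ A
5 ∈ (B \ C)^c and 5 ∉ (C \ A), so 5 ∉ (B \ C)^c ∩ (C \ A)
5 ∉ ((B \ C)^c ∩ (C \ A)) and 5 ∉ C, so 5 ∉ ((B \ C)^c ∩ (C \ A)) ∪ C
5 ∉ (((B \ C)^c ∩ (C \ A)) ∪ C) and 5 ∉ C, so 5 ∉ (((B \ C)^c ∩ (C \ A)) ∪ C) \ C
5 ∉ ((B △ C) ∪ B) and 5 ∉ ((((B \ C)^c ∩ (C \ A)) ∪ C) \ C), so 5 ∉ ((B △ C) ∪ B) \ ((((B \ C)^c ∩ (C \ A)) ∪ C) \ C)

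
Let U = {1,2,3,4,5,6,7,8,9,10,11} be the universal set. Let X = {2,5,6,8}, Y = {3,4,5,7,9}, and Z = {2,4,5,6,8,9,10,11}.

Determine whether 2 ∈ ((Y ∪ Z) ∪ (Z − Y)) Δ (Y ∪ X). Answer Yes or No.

No

2 ∉ Y and 2 ∈ Z, so 2 ∈ Y ∪ Z
2 ∈ Z and 2 ∉ Y, so 2 ∈ Z − Y
2 ∈ (Y ∪ Z) and 2 ∈ (Z − Y), so 2 ∈ (Y ∪ Z) ∪ (Z − Y)
2 ∉ Y and 2 ∈ X, so 2 ∈ Y ∪ X
2 ∈ ((Y ∪ Z) ∪ (Z − Y)) and 2 ∈ (Y ∪ X), so 2 ∉ ((Y ∪ Z) ∪ (Z − Y)) Δ (Y ∪ X)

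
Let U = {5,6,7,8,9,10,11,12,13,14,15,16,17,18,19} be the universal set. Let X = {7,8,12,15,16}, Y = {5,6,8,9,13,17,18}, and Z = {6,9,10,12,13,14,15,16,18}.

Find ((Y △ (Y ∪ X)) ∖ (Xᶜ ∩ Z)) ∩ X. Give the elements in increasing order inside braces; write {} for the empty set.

{7,12,15,16}

Y ∪ X = {5,6,7,8,9,12,13,15,16,17,18}
Y △ (Y ∪ X) = {7,12,15,16}
Xᶜ = {5,6,9,10,11,13,14,17,18,19}
Xᶜ ∩ Z = {6,9,10,13,14,18}
(Y △ (Y ∪ X)) ∖ (Xᶜ ∩ Z) = {7,12,15,16}
((Y △ (Y ∪ X)) ∖ (Xᶜ ∩ Z)) ∩ X = {7,12,15,16}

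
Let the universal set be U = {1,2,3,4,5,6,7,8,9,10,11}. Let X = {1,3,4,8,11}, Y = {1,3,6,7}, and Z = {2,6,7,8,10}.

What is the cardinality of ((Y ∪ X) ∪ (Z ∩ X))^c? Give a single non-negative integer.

Y ∪ X = {1,3,4,6,7,8,11}
Z ∩ X = {8}
(Y ∪ X) ∪ (Z ∩ X) = {1,3,4,6,7,8,11}
((Y ∪ X) ∪ (Z ∩ X))^c = {2,5,9,10}
|((Y ∪ X) ∪ (Z ∩ X))^c| = 4

4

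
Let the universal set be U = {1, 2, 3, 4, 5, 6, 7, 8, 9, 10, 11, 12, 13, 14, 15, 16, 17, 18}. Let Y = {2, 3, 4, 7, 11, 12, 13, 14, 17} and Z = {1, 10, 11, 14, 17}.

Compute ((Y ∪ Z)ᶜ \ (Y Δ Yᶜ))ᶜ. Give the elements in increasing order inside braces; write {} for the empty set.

{1, 2, 3, 4, 5, 6, 7, 8, 9, 10, 11, 12, 13, 14, 15, 16, 17, 18}

Y ∪ Z = {1, 2, 3, 4, 7, 10, 11, 12, 13, 14, 17}
(Y ∪ Z)ᶜ = {5, 6, 8, 9, 15, 16, 18}
Yᶜ = {1, 5, 6, 8, 9, 10, 15, 16, 18}
Y Δ Yᶜ = {1, 2, 3, 4, 5, 6, 7, 8, 9, 10, 11, 12, 13, 14, 15, 16, 17, 18}
(Y ∪ Z)ᶜ \ (Y Δ Yᶜ) = {}
((Y ∪ Z)ᶜ \ (Y Δ Yᶜ))ᶜ = {1, 2, 3, 4, 5, 6, 7, 8, 9, 10, 11, 12, 13, 14, 15, 16, 17, 18}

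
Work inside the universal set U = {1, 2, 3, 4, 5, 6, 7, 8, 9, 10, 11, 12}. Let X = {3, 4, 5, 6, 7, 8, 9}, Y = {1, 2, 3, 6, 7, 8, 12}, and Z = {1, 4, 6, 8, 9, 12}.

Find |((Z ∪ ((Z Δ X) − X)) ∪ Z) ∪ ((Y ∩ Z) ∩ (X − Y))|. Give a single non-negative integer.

Z Δ X = {1, 3, 5, 7, 12}
(Z Δ X) − X = {1, 12}
Z ∪ ((Z Δ X) − X) = {1, 4, 6, 8, 9, 12}
(Z ∪ ((Z Δ X) − X)) ∪ Z = {1, 4, 6, 8, 9, 12}
Y ∩ Z = {1, 6, 8, 12}
X − Y = {4, 5, 9}
(Y ∩ Z) ∩ (X − Y) = {}
((Z ∪ ((Z Δ X) − X)) ∪ Z) ∪ ((Y ∩ Z) ∩ (X − Y)) = {1, 4, 6, 8, 9, 12}
|((Z ∪ ((Z Δ X) − X)) ∪ Z) ∪ ((Y ∩ Z) ∩ (X − Y))| = 6

6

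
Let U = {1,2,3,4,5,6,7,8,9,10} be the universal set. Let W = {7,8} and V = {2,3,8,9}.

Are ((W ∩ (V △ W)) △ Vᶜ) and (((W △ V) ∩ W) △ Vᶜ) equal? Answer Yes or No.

V △ W = {2,3,7,9}
W ∩ (V △ W) = {7}
Vᶜ = {1,4,5,6,7,10}
(W ∩ (V △ W)) △ Vᶜ = {1,4,5,6,10}
W △ V = {2,3,7,9}
(W △ V) ∩ W = {7}
((W △ V) ∩ W) △ Vᶜ = {1,4,5,6,10}
Both equal {1,4,5,6,10}, so (W ∩ (V △ W)) △ Vᶜ = ((W △ V) ∩ W) △ Vᶜ.

Yes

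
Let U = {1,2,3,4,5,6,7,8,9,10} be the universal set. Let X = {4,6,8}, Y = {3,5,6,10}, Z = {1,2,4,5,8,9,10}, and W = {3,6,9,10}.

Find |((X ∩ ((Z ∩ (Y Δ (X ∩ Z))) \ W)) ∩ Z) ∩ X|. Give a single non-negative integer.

2

X ∩ Z = {4,8}
Y Δ (X ∩ Z) = {3,4,5,6,8,10}
Z ∩ (Y Δ (X ∩ Z)) = {4,5,8,10}
(Z ∩ (Y Δ (X ∩ Z))) \ W = {4,5,8}
X ∩ ((Z ∩ (Y Δ (X ∩ Z))) \ W) = {4,8}
(X ∩ ((Z ∩ (Y Δ (X ∩ Z))) \ W)) ∩ Z = {4,8}
((X ∩ ((Z ∩ (Y Δ (X ∩ Z))) \ W)) ∩ Z) ∩ X = {4,8}
|((X ∩ ((Z ∩ (Y Δ (X ∩ Z))) \ W)) ∩ Z) ∩ X| = 2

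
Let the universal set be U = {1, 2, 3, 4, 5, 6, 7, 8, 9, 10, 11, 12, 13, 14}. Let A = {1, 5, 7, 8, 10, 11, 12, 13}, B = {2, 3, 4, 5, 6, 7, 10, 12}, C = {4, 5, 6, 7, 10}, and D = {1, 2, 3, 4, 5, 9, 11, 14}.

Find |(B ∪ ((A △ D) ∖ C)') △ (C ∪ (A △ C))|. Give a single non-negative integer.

A △ D = {2, 3, 4, 7, 8, 9, 10, 12, 13, 14}
(A △ D) ∖ C = {2, 3, 8, 9, 12, 13, 14}
((A △ D) ∖ C)' = {1, 4, 5, 6, 7, 10, 11}
B ∪ ((A △ D) ∖ C)' = {1, 2, 3, 4, 5, 6, 7, 10, 11, 12}
A △ C = {1, 4, 6, 8, 11, 12, 13}
C ∪ (A △ C) = {1, 4, 5, 6, 7, 8, 10, 11, 12, 13}
(B ∪ ((A △ D) ∖ C)') △ (C ∪ (A △ C)) = {2, 3, 8, 13}
|(B ∪ ((A △ D) ∖ C)') △ (C ∪ (A △ C))| = 4

4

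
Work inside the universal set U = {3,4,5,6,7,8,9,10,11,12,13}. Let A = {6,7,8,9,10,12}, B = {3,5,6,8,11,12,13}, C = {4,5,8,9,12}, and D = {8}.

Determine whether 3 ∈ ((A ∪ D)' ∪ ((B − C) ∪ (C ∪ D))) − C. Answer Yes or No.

Yes

3 ∉ A and 3 ∉ D, so 3 ∉ A ∪ D
3 ∈ (A ∪ D)' since 3 ∉ (A ∪ D)
3 ∈ B and 3 ∉ C, so 3 ∈ B − C
3 ∉ C and 3 ∉ D, so 3 ∉ C ∪ D
3 ∈ (B − C) and 3 ∉ (C ∪ D), so 3 ∈ (B − C) ∪ (C ∪ D)
3 ∈ (A ∪ D)' and 3 ∈ ((B − C) ∪ (C ∪ D)), so 3 ∈ (A ∪ D)' ∪ ((B − C) ∪ (C ∪ D))
3 ∈ ((A ∪ D)' ∪ ((B − C) ∪ (C ∪ D))) and 3 ∉ C, so 3 ∈ ((A ∪ D)' ∪ ((B − C) ∪ (C ∪ D))) − C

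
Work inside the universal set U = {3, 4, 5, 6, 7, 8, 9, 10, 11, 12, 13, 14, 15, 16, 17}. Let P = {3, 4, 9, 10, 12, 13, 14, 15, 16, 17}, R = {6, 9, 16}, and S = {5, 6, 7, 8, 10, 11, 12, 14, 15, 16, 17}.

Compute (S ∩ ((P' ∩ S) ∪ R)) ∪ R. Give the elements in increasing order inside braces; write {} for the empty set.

P' = {5, 6, 7, 8, 11}
P' ∩ S = {5, 6, 7, 8, 11}
(P' ∩ S) ∪ R = {5, 6, 7, 8, 9, 11, 16}
S ∩ ((P' ∩ S) ∪ R) = {5, 6, 7, 8, 11, 16}
(S ∩ ((P' ∩ S) ∪ R)) ∪ R = {5, 6, 7, 8, 9, 11, 16}

{5, 6, 7, 8, 9, 11, 16}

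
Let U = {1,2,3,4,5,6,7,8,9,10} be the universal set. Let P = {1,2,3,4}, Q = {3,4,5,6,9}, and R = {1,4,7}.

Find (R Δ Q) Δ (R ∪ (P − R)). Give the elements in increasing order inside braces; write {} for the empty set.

R Δ Q = {1,3,5,6,7,9}
P − R = {2,3}
R ∪ (P − R) = {1,2,3,4,7}
(R Δ Q) Δ (R ∪ (P − R)) = {2,4,5,6,9}

{2,4,5,6,9}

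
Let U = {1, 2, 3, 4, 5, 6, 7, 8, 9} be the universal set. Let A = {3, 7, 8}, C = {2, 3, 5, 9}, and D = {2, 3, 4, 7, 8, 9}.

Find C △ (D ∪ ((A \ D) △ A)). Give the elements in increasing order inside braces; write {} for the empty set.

{4, 5, 7, 8}

A \ D = {}
(A \ D) △ A = {3, 7, 8}
D ∪ ((A \ D) △ A) = {2, 3, 4, 7, 8, 9}
C △ (D ∪ ((A \ D) △ A)) = {4, 5, 7, 8}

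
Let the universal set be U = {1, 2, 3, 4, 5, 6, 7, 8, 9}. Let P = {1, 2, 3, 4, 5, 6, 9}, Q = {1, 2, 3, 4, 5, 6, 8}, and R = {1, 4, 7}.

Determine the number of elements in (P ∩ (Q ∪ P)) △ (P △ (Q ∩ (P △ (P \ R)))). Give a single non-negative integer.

Q ∪ P = {1, 2, 3, 4, 5, 6, 8, 9}
P ∩ (Q ∪ P) = {1, 2, 3, 4, 5, 6, 9}
P \ R = {2, 3, 5, 6, 9}
P △ (P \ R) = {1, 4}
Q ∩ (P △ (P \ R)) = {1, 4}
P △ (Q ∩ (P △ (P \ R))) = {2, 3, 5, 6, 9}
(P ∩ (Q ∪ P)) △ (P △ (Q ∩ (P △ (P \ R)))) = {1, 4}
|(P ∩ (Q ∪ P)) △ (P △ (Q ∩ (P △ (P \ R))))| = 2

2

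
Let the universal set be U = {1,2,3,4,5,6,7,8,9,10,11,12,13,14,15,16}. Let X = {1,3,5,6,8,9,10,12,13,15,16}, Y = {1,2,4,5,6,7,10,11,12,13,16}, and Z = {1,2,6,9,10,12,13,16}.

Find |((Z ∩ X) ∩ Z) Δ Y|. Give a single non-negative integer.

Z ∩ X = {1,6,9,10,12,13,16}
(Z ∩ X) ∩ Z = {1,6,9,10,12,13,16}
((Z ∩ X) ∩ Z) Δ Y = {2,4,5,7,9,11}
|((Z ∩ X) ∩ Z) Δ Y| = 6

6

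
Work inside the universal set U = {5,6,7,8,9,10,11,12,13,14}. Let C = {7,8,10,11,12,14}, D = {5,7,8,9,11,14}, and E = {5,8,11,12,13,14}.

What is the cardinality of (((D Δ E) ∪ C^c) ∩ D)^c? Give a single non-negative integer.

7

D Δ E = {7,9,12,13}
C^c = {5,6,9,13}
(D Δ E) ∪ C^c = {5,6,7,9,12,13}
((D Δ E) ∪ C^c) ∩ D = {5,7,9}
(((D Δ E) ∪ C^c) ∩ D)^c = {6,8,10,11,12,13,14}
|(((D Δ E) ∪ C^c) ∩ D)^c| = 7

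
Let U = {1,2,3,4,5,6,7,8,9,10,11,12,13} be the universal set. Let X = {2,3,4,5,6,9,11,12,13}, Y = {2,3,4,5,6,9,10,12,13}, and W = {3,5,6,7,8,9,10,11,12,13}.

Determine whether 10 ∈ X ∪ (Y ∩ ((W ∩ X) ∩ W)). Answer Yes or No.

No

10 ∈ W and 10 ∉ X, so 10 ∉ W ∩ X
10 ∉ (W ∩ X) and 10 ∈ W, so 10 ∉ (W ∩ X) ∩ W
10 ∈ Y and 10 ∉ ((W ∩ X) ∩ W), so 10 ∉ Y ∩ ((W ∩ X) ∩ W)
10 ∉ X and 10 ∉ (Y ∩ ((W ∩ X) ∩ W)), so 10 ∉ X ∪ (Y ∩ ((W ∩ X) ∩ W))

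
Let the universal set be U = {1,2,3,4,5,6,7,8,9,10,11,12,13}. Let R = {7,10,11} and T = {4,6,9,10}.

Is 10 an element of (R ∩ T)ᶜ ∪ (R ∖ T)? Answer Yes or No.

10 ∈ R and 10 ∈ T, so 10 ∈ R ∩ T
10 ∉ (R ∩ T)ᶜ since 10 ∈ (R ∩ T)
10 ∈ R and 10 ∈ T, so 10 ∉ R ∖ T
10 ∉ (R ∩ T)ᶜ and 10 ∉ (R ∖ T), so 10 ∉ (R ∩ T)ᶜ ∪ (R ∖ T)

No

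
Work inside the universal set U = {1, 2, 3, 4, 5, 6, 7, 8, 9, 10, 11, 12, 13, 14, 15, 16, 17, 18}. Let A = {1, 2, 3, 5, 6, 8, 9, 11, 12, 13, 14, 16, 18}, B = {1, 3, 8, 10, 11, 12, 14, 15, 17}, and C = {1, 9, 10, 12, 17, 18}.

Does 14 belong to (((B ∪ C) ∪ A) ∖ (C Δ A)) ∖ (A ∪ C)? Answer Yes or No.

14 ∈ B and 14 ∉ C, so 14 ∈ B ∪ C
14 ∈ (B ∪ C) and 14 ∈ A, so 14 ∈ (B ∪ C) ∪ A
14 ∉ C and 14 ∈ A, so 14 ∈ C Δ A
14 ∈ ((B ∪ C) ∪ A) and 14 ∈ (C Δ A), so 14 ∉ ((B ∪ C) ∪ A) ∖ (C Δ A)
14 ∈ A and 14 ∉ C, so 14 ∈ A ∪ C
14 ∉ (((B ∪ C) ∪ A) ∖ (C Δ A)) and 14 ∈ (A ∪ C), so 14 ∉ (((B ∪ C) ∪ A) ∖ (C Δ A)) ∖ (A ∪ C)

No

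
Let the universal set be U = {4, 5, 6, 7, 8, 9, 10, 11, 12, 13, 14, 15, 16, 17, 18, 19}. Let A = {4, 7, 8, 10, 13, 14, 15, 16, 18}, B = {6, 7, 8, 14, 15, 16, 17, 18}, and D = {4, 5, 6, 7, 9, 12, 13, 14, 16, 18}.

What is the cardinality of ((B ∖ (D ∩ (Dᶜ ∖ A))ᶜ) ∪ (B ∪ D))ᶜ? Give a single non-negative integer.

3

Dᶜ = {8, 10, 11, 15, 17, 19}
Dᶜ ∖ A = {11, 17, 19}
D ∩ (Dᶜ ∖ A) = {}
(D ∩ (Dᶜ ∖ A))ᶜ = {4, 5, 6, 7, 8, 9, 10, 11, 12, 13, 14, 15, 16, 17, 18, 19}
B ∖ (D ∩ (Dᶜ ∖ A))ᶜ = {}
B ∪ D = {4, 5, 6, 7, 8, 9, 12, 13, 14, 15, 16, 17, 18}
(B ∖ (D ∩ (Dᶜ ∖ A))ᶜ) ∪ (B ∪ D) = {4, 5, 6, 7, 8, 9, 12, 13, 14, 15, 16, 17, 18}
((B ∖ (D ∩ (Dᶜ ∖ A))ᶜ) ∪ (B ∪ D))ᶜ = {10, 11, 19}
|((B ∖ (D ∩ (Dᶜ ∖ A))ᶜ) ∪ (B ∪ D))ᶜ| = 3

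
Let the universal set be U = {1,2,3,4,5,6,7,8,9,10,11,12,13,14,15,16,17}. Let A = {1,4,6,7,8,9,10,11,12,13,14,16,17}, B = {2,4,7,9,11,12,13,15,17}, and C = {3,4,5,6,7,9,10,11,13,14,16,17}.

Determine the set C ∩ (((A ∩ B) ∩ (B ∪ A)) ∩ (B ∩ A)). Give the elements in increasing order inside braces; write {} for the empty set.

A ∩ B = {4,7,9,11,12,13,17}
B ∪ A = {1,2,4,6,7,8,9,10,11,12,13,14,15,16,17}
(A ∩ B) ∩ (B ∪ A) = {4,7,9,11,12,13,17}
B ∩ A = {4,7,9,11,12,13,17}
((A ∩ B) ∩ (B ∪ A)) ∩ (B ∩ A) = {4,7,9,11,12,13,17}
C ∩ (((A ∩ B) ∩ (B ∪ A)) ∩ (B ∩ A)) = {4,7,9,11,13,17}

{4,7,9,11,13,17}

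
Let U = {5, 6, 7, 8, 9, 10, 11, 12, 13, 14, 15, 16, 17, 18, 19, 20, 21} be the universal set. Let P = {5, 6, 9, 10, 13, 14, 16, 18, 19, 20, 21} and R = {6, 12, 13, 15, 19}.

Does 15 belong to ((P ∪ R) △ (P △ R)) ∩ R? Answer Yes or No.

15 ∉ P and 15 ∈ R, so 15 ∈ P ∪ R
15 ∉ P and 15 ∈ R, so 15 ∈ P △ R
15 ∈ (P ∪ R) and 15 ∈ (P △ R), so 15 ∉ (P ∪ R) △ (P △ R)
15 ∉ ((P ∪ R) △ (P △ R)) and 15 ∈ R, so 15 ∉ ((P ∪ R) △ (P △ R)) ∩ R

No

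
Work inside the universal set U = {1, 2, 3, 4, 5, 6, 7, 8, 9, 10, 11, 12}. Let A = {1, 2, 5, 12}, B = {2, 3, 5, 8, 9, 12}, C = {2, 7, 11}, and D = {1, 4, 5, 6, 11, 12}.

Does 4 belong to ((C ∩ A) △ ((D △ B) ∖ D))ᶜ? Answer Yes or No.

4 ∉ C and 4 ∉ A, so 4 ∉ C ∩ A
4 ∈ D and 4 ∉ B, so 4 ∈ D △ B
4 ∈ (D △ B) and 4 ∈ D, so 4 ∉ (D △ B) ∖ D
4 ∉ (C ∩ A) and 4 ∉ ((D △ B) ∖ D), so 4 ∉ (C ∩ A) △ ((D △ B) ∖ D)
4 ∈ ((C ∩ A) △ ((D △ B) ∖ D))ᶜ since 4 ∉ ((C ∩ A) △ ((D △ B) ∖ D))

Yes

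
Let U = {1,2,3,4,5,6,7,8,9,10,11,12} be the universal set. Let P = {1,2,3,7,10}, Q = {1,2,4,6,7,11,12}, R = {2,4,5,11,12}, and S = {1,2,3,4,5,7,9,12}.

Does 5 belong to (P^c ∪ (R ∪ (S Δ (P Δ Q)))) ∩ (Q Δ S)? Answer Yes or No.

5 ∉ P, so 5 ∈ P^c
5 ∉ P and 5 ∉ Q, so 5 ∉ P Δ Q
5 ∈ S and 5 ∉ (P Δ Q), so 5 ∈ S Δ (P Δ Q)
5 ∈ R and 5 ∈ (S Δ (P Δ Q)), so 5 ∈ R ∪ (S Δ (P Δ Q))
5 ∈ P^c and 5 ∈ (R ∪ (S Δ (P Δ Q))), so 5 ∈ P^c ∪ (R ∪ (S Δ (P Δ Q)))
5 ∉ Q and 5 ∈ S, so 5 ∈ Q Δ S
5 ∈ (P^c ∪ (R ∪ (S Δ (P Δ Q)))) and 5 ∈ (Q Δ S), so 5 ∈ (P^c ∪ (R ∪ (S Δ (P Δ Q)))) ∩ (Q Δ S)

Yes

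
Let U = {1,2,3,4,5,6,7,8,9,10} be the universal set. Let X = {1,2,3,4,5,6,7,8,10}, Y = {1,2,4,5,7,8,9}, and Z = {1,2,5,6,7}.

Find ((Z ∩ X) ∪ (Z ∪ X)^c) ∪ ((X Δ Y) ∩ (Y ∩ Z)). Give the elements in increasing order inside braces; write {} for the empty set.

{1,2,5,6,7,9}

Z ∩ X = {1,2,5,6,7}
Z ∪ X = {1,2,3,4,5,6,7,8,10}
(Z ∪ X)^c = {9}
(Z ∩ X) ∪ (Z ∪ X)^c = {1,2,5,6,7,9}
X Δ Y = {3,6,9,10}
Y ∩ Z = {1,2,5,7}
(X Δ Y) ∩ (Y ∩ Z) = {}
((Z ∩ X) ∪ (Z ∪ X)^c) ∪ ((X Δ Y) ∩ (Y ∩ Z)) = {1,2,5,6,7,9}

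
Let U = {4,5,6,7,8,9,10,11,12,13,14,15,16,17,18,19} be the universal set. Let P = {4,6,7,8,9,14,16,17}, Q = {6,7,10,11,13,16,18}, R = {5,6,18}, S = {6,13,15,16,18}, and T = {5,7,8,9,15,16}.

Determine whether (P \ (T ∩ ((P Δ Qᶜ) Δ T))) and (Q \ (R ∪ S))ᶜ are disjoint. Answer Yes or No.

No

Qᶜ = {4,5,8,9,12,14,15,17,19}
P Δ Qᶜ = {5,6,7,12,15,16,19}
(P Δ Qᶜ) Δ T = {6,8,9,12,19}
T ∩ ((P Δ Qᶜ) Δ T) = {8,9}
P \ (T ∩ ((P Δ Qᶜ) Δ T)) = {4,6,7,14,16,17}
R ∪ S = {5,6,13,15,16,18}
Q \ (R ∪ S) = {7,10,11}
(Q \ (R ∪ S))ᶜ = {4,5,6,8,9,12,13,14,15,16,17,18,19}
4 lies in both, so they are not disjoint.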